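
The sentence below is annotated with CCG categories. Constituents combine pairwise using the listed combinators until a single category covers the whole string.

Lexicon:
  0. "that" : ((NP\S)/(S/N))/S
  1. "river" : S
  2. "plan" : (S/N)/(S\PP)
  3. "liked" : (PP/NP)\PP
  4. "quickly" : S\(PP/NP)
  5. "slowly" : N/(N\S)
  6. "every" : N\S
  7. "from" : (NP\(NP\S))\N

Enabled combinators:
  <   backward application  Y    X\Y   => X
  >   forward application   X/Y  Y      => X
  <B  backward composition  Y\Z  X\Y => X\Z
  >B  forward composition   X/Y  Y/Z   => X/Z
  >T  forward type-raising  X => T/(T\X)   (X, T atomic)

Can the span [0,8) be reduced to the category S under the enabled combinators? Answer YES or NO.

NO

((NP\S)/(S/N))/S S (S/N)/(S\PP) (PP/NP)\PP S\(PP/NP) N/(N\S) N\S (NP\(NP\S))\N
CKY chart[0,8] = {N/(N\NP), NP, NP/(NP\NP), PP/(PP\NP), S/(S\NP)}; S ∉ chart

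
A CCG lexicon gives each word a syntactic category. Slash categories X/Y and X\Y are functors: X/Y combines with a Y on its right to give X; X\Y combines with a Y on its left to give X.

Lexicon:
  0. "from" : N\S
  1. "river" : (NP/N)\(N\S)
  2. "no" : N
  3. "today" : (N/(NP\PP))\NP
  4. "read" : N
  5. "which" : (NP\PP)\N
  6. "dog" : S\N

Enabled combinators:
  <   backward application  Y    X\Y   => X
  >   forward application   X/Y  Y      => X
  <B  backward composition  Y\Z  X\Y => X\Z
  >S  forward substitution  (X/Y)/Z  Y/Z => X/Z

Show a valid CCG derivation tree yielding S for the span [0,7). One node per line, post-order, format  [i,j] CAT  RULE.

[0,7] S   <
  [0,6] N   >
    [0,4] N/(NP\PP)   <
      [0,3] NP   >
        [0,2] NP/N   <
          [0,1] "from" : N\S
          [1,2] "river" : (NP/N)\(N\S)
        [2,3] "no" : N
      [3,4] "today" : (N/(NP\PP))\NP
    [4,6] NP\PP   <
      [4,5] "read" : N
      [5,6] "which" : (NP\PP)\N
  [6,7] "dog" : S\N

[0,1] N\S  lex  "from"
[1,2] (NP/N)\(N\S)  lex  "river"
[0,2] NP/N  <  k=1
[2,3] N  lex  "no"
[0,3] NP  >  k=2
[3,4] (N/(NP\PP))\NP  lex  "today"
[0,4] N/(NP\PP)  <  k=3
[4,5] N  lex  "read"
[5,6] (NP\PP)\N  lex  "which"
[4,6] NP\PP  <  k=5
[0,6] N  >  k=4
[6,7] S\N  lex  "dog"
[0,7] S  <  k=6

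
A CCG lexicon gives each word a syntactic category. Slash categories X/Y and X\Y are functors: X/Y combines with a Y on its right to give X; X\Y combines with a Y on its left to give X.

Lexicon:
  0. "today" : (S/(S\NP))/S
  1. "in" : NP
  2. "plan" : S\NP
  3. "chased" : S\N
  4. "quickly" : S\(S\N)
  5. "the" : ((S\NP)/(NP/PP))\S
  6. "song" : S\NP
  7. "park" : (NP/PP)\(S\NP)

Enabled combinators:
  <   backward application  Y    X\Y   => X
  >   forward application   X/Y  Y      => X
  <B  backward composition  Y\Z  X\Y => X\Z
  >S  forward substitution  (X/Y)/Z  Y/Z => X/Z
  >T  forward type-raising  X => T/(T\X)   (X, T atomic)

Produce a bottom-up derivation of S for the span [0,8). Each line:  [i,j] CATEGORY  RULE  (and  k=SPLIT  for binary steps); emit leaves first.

[0,8] S   >
  [0,3] S/(S\NP)   >
    [0,1] "today" : (S/(S\NP))/S
    [1,3] S   <
      [1,2] "in" : NP
      [2,3] "plan" : S\NP
  [3,8] S\NP   >
    [3,6] (S\NP)/(NP/PP)   <
      [3,5] S   <
        [3,4] "chased" : S\N
        [4,5] "quickly" : S\(S\N)
      [5,6] "the" : ((S\NP)/(NP/PP))\S
    [6,8] NP/PP   <
      [6,7] "song" : S\NP
      [7,8] "park" : (NP/PP)\(S\NP)

[0,1] (S/(S\NP))/S  lex  "today"
[1,2] NP  lex  "in"
[2,3] S\NP  lex  "plan"
[1,3] S  <  k=2
[0,3] S/(S\NP)  >  k=1
[3,4] S\N  lex  "chased"
[4,5] S\(S\N)  lex  "quickly"
[3,5] S  <  k=4
[5,6] ((S\NP)/(NP/PP))\S  lex  "the"
[3,6] (S\NP)/(NP/PP)  <  k=5
[6,7] S\NP  lex  "song"
[7,8] (NP/PP)\(S\NP)  lex  "park"
[6,8] NP/PP  <  k=7
[3,8] S\NP  >  k=6
[0,8] S  >  k=3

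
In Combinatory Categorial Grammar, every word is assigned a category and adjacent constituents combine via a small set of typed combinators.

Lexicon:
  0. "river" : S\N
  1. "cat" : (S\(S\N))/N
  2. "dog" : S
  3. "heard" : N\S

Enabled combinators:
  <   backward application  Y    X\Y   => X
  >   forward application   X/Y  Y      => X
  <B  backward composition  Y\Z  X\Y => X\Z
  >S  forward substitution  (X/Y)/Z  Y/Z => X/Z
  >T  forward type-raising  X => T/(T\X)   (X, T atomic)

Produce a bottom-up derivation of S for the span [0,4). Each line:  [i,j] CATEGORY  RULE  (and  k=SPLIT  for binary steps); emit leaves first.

[0,1] S\N  lex  "river"
[1,2] (S\(S\N))/N  lex  "cat"
[2,3] S  lex  "dog"
[2,3] N/(N\S)  >T
[3,4] N\S  lex  "heard"
[2,4] N  >  k=3
[1,4] S\(S\N)  >  k=2
[0,4] S  <  k=1

[0,4] S   <
  [0,1] "river" : S\N
  [1,4] S\(S\N)   >
    [1,2] "cat" : (S\(S\N))/N
    [2,4] N   >
      [2,3] N/(N\S)   >T
        [2,3] "dog" : S
      [3,4] "heard" : N\S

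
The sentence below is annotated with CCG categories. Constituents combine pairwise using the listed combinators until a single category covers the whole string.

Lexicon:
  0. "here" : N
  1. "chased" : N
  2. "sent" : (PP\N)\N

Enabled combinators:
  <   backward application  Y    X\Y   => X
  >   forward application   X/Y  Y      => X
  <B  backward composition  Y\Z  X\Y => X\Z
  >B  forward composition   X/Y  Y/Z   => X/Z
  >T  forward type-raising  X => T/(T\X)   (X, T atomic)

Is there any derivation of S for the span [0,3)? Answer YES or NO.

N N (PP\N)\N
CKY chart[0,3] = {N/(N\PP), NP/(NP\PP), PP, PP/(PP\PP), S/(S\PP)}; S ∉ chart

NO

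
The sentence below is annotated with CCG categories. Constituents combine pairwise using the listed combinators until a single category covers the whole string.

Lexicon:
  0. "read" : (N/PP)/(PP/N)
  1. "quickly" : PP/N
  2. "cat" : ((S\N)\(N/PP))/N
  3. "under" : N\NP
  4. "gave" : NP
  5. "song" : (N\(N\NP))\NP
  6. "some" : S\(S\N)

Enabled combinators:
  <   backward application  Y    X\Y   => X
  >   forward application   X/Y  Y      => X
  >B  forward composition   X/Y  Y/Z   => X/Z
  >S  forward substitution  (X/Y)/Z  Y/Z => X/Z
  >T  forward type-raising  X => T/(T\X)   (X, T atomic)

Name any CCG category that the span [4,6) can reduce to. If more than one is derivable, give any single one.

N\(N\NP)

[0,7] S   <
  [0,6] S\N   <
    [0,2] N/PP   >
      [0,1] "read" : (N/PP)/(PP/N)
      [1,2] "quickly" : PP/N
    [2,6] (S\N)\(N/PP)   >
      [2,3] "cat" : ((S\N)\(N/PP))/N
      [3,6] N   <
        [3,4] "under" : N\NP
        [4,6] N\(N\NP)   <
          [4,5] "gave" : NP
          [5,6] "song" : (N\(N\NP))\NP
  [6,7] "some" : S\(S\N)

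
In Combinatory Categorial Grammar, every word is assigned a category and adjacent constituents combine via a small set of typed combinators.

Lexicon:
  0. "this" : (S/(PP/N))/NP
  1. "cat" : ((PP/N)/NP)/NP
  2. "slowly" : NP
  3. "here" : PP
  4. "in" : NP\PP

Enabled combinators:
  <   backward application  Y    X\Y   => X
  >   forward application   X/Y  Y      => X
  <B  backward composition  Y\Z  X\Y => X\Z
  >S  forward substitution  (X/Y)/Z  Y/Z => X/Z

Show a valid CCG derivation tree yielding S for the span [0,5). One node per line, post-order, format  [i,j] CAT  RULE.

[0,5] S   >
  [0,3] S/NP   >S
    [0,1] "this" : (S/(PP/N))/NP
    [1,3] (PP/N)/NP   >
      [1,2] "cat" : ((PP/N)/NP)/NP
      [2,3] "slowly" : NP
  [3,5] NP   <
    [3,4] "here" : PP
    [4,5] "in" : NP\PP

[0,1] (S/(PP/N))/NP  lex  "this"
[1,2] ((PP/N)/NP)/NP  lex  "cat"
[2,3] NP  lex  "slowly"
[1,3] (PP/N)/NP  >  k=2
[0,3] S/NP  >S  k=1
[3,4] PP  lex  "here"
[4,5] NP\PP  lex  "in"
[3,5] NP  <  k=4
[0,5] S  >  k=3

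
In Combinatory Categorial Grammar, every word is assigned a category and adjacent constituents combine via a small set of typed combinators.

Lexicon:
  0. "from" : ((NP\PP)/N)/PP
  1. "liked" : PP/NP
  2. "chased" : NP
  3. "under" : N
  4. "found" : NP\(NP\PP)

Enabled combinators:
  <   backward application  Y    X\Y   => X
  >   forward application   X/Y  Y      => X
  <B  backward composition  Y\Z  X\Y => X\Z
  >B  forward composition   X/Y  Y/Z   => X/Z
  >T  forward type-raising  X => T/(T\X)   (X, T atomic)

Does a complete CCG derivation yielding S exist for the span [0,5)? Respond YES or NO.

NO

((NP\PP)/N)/PP PP/NP NP N NP\(NP\PP)
CKY chart[0,5] = {N/(N\NP), NP, NP/(NP\NP), PP/(PP\NP), S/(S\NP)}; S ∉ chart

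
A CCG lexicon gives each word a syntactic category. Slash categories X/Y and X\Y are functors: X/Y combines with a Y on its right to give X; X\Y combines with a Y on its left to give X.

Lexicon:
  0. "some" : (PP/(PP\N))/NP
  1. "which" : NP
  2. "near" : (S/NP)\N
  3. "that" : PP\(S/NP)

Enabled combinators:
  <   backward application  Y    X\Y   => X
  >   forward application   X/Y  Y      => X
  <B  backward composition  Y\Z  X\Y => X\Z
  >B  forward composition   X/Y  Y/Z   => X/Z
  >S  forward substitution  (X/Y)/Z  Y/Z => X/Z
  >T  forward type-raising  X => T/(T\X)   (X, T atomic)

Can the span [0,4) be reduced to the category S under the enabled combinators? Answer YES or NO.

NO

(PP/(PP\N))/NP NP (S/NP)\N PP\(S/NP)
CKY chart[0,4] = {N/(N\PP), NP/(NP\PP), PP, PP/(PP\PP), S/(S\PP)}; S ∉ chart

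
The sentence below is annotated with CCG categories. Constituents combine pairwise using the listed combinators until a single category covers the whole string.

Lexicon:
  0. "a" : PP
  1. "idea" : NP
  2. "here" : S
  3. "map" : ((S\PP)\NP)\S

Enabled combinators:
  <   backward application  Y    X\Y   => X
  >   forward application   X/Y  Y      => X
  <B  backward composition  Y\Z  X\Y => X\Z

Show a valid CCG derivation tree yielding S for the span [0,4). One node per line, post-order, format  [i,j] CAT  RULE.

[0,4] S   <
  [0,1] "a" : PP
  [1,4] S\PP   <
    [1,2] "idea" : NP
    [2,4] (S\PP)\NP   <
      [2,3] "here" : S
      [3,4] "map" : ((S\PP)\NP)\S

[0,1] PP  lex  "a"
[1,2] NP  lex  "idea"
[2,3] S  lex  "here"
[3,4] ((S\PP)\NP)\S  lex  "map"
[2,4] (S\PP)\NP  <  k=3
[1,4] S\PP  <  k=2
[0,4] S  <  k=1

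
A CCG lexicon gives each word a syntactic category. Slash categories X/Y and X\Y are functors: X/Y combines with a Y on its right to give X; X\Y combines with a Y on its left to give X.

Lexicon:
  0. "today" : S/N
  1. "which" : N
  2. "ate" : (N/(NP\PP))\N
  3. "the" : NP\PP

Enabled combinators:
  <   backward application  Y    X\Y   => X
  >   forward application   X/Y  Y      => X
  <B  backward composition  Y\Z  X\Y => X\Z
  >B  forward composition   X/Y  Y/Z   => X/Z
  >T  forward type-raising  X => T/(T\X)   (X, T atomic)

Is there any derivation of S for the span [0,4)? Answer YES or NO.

[0,4] S   >
  [0,1] "today" : S/N
  [1,4] N   >
    [1,3] N/(NP\PP)   <
      [1,2] "which" : N
      [2,3] "ate" : (N/(NP\PP))\N
    [3,4] "the" : NP\PP

YES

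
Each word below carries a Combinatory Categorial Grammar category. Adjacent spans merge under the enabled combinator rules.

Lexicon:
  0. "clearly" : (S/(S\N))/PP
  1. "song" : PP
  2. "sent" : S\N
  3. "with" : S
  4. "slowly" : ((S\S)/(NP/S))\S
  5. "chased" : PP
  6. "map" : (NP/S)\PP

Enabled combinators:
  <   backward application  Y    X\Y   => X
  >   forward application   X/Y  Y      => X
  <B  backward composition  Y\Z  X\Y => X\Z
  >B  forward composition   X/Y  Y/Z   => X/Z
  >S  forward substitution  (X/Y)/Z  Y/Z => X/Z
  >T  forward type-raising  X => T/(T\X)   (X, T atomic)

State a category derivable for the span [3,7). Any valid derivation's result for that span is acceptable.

S\S

[0,7] S   >
  [0,2] S/(S\N)   >
    [0,1] "clearly" : (S/(S\N))/PP
    [1,2] "song" : PP
  [2,7] S\N   <B
    [2,3] "sent" : S\N
    [3,7] S\S   >
      [3,5] (S\S)/(NP/S)   <
        [3,4] "with" : S
        [4,5] "slowly" : ((S\S)/(NP/S))\S
      [5,7] NP/S   <
        [5,6] "chased" : PP
        [6,7] "map" : (NP/S)\PP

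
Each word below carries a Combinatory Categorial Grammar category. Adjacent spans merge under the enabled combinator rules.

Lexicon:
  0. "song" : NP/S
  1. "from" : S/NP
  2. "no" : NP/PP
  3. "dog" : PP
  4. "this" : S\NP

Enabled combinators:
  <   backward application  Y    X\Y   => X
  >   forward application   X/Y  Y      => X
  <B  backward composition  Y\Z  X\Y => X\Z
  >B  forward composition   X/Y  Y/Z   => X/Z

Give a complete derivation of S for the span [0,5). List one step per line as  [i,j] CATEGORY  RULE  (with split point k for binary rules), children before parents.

[0,1] NP/S  lex  "song"
[1,2] S/NP  lex  "from"
[2,3] NP/PP  lex  "no"
[1,3] S/PP  >B  k=2
[3,4] PP  lex  "dog"
[1,4] S  >  k=3
[0,4] NP  >  k=1
[4,5] S\NP  lex  "this"
[0,5] S  <  k=4

[0,5] S   <
  [0,4] NP   >
    [0,1] "song" : NP/S
    [1,4] S   >
      [1,3] S/PP   >B
        [1,2] "from" : S/NP
        [2,3] "no" : NP/PP
      [3,4] "dog" : PP
  [4,5] "this" : S\NP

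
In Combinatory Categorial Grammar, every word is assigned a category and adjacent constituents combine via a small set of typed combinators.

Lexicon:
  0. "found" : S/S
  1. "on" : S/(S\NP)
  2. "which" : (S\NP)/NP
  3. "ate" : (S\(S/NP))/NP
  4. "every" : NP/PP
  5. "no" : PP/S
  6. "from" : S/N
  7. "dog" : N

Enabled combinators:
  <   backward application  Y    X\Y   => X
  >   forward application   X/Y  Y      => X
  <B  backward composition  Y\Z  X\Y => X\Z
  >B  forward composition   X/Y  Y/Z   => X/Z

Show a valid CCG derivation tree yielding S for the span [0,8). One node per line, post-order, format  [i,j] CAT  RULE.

[0,1] S/S  lex  "found"
[1,2] S/(S\NP)  lex  "on"
[2,3] (S\NP)/NP  lex  "which"
[1,3] S/NP  >B  k=2
[0,3] S/NP  >B  k=1
[3,4] (S\(S/NP))/NP  lex  "ate"
[4,5] NP/PP  lex  "every"
[5,6] PP/S  lex  "no"
[4,6] NP/S  >B  k=5
[6,7] S/N  lex  "from"
[7,8] N  lex  "dog"
[6,8] S  >  k=7
[4,8] NP  >  k=6
[3,8] S\(S/NP)  >  k=4
[0,8] S  <  k=3

[0,8] S   <
  [0,3] S/NP   >B
    [0,1] "found" : S/S
    [1,3] S/NP   >B
      [1,2] "on" : S/(S\NP)
      [2,3] "which" : (S\NP)/NP
  [3,8] S\(S/NP)   >
    [3,4] "ate" : (S\(S/NP))/NP
    [4,8] NP   >
      [4,6] NP/S   >B
        [4,5] "every" : NP/PP
        [5,6] "no" : PP/S
      [6,8] S   >
        [6,7] "from" : S/N
        [7,8] "dog" : N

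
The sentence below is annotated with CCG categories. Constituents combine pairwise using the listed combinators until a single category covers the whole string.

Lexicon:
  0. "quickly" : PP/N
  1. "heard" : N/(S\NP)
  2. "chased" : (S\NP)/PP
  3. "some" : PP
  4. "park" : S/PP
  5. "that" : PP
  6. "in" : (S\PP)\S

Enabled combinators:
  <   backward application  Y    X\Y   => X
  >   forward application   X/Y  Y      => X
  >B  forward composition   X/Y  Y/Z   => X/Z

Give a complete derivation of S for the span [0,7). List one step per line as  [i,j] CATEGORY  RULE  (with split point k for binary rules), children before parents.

[0,7] S   <
  [0,4] PP   >
    [0,1] "quickly" : PP/N
    [1,4] N   >
      [1,2] "heard" : N/(S\NP)
      [2,4] S\NP   >
        [2,3] "chased" : (S\NP)/PP
        [3,4] "some" : PP
  [4,7] S\PP   <
    [4,6] S   >
      [4,5] "park" : S/PP
      [5,6] "that" : PP
    [6,7] "in" : (S\PP)\S

[0,1] PP/N  lex  "quickly"
[1,2] N/(S\NP)  lex  "heard"
[2,3] (S\NP)/PP  lex  "chased"
[3,4] PP  lex  "some"
[2,4] S\NP  >  k=3
[1,4] N  >  k=2
[0,4] PP  >  k=1
[4,5] S/PP  lex  "park"
[5,6] PP  lex  "that"
[4,6] S  >  k=5
[6,7] (S\PP)\S  lex  "in"
[4,7] S\PP  <  k=6
[0,7] S  <  k=4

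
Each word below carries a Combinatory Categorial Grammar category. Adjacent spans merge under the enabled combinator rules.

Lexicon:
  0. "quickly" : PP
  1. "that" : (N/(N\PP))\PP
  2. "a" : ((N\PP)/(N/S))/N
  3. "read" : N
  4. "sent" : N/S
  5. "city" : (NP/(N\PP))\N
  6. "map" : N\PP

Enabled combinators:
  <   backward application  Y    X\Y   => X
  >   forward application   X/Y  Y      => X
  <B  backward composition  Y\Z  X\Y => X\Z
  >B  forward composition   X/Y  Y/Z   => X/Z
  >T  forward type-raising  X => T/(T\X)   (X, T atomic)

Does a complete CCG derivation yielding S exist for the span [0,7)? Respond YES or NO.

PP (N/(N\PP))\PP ((N\PP)/(N/S))/N N N/S (NP/(N\PP))\N N\PP
CKY chart[0,7] = {N/(N\NP), NP, NP/(NP\NP), PP/(PP\NP), S/(S\NP)}; S ∉ chart

NO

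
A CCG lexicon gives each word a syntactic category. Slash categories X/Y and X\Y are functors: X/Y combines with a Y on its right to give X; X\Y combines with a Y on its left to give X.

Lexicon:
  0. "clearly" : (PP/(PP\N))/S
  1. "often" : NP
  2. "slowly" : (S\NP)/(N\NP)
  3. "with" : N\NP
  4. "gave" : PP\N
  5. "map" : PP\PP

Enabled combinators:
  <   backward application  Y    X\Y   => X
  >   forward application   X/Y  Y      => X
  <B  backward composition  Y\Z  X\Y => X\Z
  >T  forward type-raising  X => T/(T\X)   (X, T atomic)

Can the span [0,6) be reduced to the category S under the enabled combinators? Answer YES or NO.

(PP/(PP\N))/S NP (S\NP)/(N\NP) N\NP PP\N PP\PP
CKY chart[0,6] = {N/(N\PP), NP/(NP\PP), PP, PP/(PP\PP), S/(S\PP)}; S ∉ chart

NO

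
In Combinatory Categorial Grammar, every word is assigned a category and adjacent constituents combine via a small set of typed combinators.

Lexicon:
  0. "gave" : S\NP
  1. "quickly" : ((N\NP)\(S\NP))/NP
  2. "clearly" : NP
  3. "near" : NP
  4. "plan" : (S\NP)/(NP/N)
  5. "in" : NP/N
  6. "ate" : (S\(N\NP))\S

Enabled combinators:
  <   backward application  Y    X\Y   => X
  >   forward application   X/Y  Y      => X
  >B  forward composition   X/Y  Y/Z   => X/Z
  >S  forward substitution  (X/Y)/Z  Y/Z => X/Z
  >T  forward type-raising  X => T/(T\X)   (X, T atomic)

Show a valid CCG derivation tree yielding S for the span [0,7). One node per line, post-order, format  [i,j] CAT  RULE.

[0,1] S\NP  lex  "gave"
[1,2] ((N\NP)\(S\NP))/NP  lex  "quickly"
[2,3] NP  lex  "clearly"
[1,3] (N\NP)\(S\NP)  >  k=2
[0,3] N\NP  <  k=1
[3,4] NP  lex  "near"
[4,5] (S\NP)/(NP/N)  lex  "plan"
[5,6] NP/N  lex  "in"
[4,6] S\NP  >  k=5
[3,6] S  <  k=4
[6,7] (S\(N\NP))\S  lex  "ate"
[3,7] S\(N\NP)  <  k=6
[0,7] S  <  k=3

[0,7] S   <
  [0,3] N\NP   <
    [0,1] "gave" : S\NP
    [1,3] (N\NP)\(S\NP)   >
      [1,2] "quickly" : ((N\NP)\(S\NP))/NP
      [2,3] "clearly" : NP
  [3,7] S\(N\NP)   <
    [3,6] S   <
      [3,4] "near" : NP
      [4,6] S\NP   >
        [4,5] "plan" : (S\NP)/(NP/N)
        [5,6] "in" : NP/N
    [6,7] "ate" : (S\(N\NP))\S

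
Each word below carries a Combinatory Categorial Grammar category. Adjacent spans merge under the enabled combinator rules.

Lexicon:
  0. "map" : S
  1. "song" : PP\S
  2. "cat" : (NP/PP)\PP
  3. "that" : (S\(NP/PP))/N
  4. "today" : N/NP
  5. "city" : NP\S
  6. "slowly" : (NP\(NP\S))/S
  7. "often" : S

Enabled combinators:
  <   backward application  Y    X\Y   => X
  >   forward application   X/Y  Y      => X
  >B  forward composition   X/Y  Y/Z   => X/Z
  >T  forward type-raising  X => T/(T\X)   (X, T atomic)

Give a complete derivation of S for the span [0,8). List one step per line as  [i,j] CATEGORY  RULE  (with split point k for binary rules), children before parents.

[0,8] S   <
  [0,3] NP/PP   <
    [0,2] PP   <
      [0,1] "map" : S
      [1,2] "song" : PP\S
    [2,3] "cat" : (NP/PP)\PP
  [3,8] S\(NP/PP)   >
    [3,4] "that" : (S\(NP/PP))/N
    [4,8] N   >
      [4,5] "today" : N/NP
      [5,8] NP   <
        [5,6] "city" : NP\S
        [6,8] NP\(NP\S)   >
          [6,7] "slowly" : (NP\(NP\S))/S
          [7,8] "often" : S

[0,1] S  lex  "map"
[1,2] PP\S  lex  "song"
[0,2] PP  <  k=1
[2,3] (NP/PP)\PP  lex  "cat"
[0,3] NP/PP  <  k=2
[3,4] (S\(NP/PP))/N  lex  "that"
[4,5] N/NP  lex  "today"
[5,6] NP\S  lex  "city"
[6,7] (NP\(NP\S))/S  lex  "slowly"
[7,8] S  lex  "often"
[6,8] NP\(NP\S)  >  k=7
[5,8] NP  <  k=6
[4,8] N  >  k=5
[3,8] S\(NP/PP)  >  k=4
[0,8] S  <  k=3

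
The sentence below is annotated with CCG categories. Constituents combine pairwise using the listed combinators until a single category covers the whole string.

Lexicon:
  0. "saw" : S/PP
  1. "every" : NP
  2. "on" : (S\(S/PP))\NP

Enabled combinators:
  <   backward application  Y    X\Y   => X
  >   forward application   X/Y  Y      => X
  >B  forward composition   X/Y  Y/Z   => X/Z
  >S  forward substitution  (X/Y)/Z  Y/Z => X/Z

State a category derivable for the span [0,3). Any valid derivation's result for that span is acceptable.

S

[0,3] S   <
  [0,1] "saw" : S/PP
  [1,3] S\(S/PP)   <
    [1,2] "every" : NP
    [2,3] "on" : (S\(S/PP))\NP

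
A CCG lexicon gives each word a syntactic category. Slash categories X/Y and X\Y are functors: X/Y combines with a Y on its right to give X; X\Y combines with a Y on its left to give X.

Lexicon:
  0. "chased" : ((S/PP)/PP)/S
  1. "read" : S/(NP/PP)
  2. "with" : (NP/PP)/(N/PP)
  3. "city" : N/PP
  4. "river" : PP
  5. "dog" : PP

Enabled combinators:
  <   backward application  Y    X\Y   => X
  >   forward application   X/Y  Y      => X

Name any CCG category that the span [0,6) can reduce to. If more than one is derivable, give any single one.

S

[0,6] S   >
  [0,5] S/PP   >
    [0,4] (S/PP)/PP   >
      [0,1] "chased" : ((S/PP)/PP)/S
      [1,4] S   >
        [1,2] "read" : S/(NP/PP)
        [2,4] NP/PP   >
          [2,3] "with" : (NP/PP)/(N/PP)
          [3,4] "city" : N/PP
    [4,5] "river" : PP
  [5,6] "dog" : PP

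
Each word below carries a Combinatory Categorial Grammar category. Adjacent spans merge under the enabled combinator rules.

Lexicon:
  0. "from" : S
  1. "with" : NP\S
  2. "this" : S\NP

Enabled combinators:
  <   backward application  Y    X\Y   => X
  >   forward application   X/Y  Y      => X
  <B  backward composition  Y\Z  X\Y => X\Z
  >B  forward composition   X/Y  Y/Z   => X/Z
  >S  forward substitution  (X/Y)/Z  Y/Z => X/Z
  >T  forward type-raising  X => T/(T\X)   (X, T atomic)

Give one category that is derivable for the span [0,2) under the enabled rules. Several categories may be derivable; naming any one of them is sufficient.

[0,3] S   <
  [0,2] NP   >
    [0,1] NP/(NP\S)   >T
      [0,1] "from" : S
    [1,2] "with" : NP\S
  [2,3] "this" : S\NP

NP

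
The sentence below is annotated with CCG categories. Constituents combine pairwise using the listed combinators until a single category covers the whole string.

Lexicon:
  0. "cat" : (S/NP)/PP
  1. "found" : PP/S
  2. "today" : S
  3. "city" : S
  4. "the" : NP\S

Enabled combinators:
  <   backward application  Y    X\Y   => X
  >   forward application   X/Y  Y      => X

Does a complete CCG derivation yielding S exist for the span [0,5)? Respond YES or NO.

YES

[0,5] S   >
  [0,3] S/NP   >
    [0,1] "cat" : (S/NP)/PP
    [1,3] PP   >
      [1,2] "found" : PP/S
      [2,3] "today" : S
  [3,5] NP   <
    [3,4] "city" : S
    [4,5] "the" : NP\S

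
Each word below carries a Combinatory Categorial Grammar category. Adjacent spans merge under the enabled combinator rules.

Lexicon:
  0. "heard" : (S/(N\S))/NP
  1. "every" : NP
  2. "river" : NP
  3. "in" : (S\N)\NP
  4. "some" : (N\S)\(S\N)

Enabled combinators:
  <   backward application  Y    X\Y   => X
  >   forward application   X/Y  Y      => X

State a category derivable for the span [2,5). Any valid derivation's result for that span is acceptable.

[0,5] S   >
  [0,2] S/(N\S)   >
    [0,1] "heard" : (S/(N\S))/NP
    [1,2] "every" : NP
  [2,5] N\S   <
    [2,4] S\N   <
      [2,3] "river" : NP
      [3,4] "in" : (S\N)\NP
    [4,5] "some" : (N\S)\(S\N)

N\S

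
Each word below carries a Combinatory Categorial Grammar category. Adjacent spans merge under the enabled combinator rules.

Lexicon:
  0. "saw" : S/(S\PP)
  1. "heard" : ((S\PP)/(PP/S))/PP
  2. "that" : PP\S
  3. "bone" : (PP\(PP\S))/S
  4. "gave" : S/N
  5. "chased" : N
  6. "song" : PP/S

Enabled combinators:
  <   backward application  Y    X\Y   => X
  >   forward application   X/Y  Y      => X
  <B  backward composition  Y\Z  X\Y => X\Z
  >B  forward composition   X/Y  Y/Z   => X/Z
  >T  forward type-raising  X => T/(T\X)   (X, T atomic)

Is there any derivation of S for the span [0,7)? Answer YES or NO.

[0,7] S   >
  [0,1] "saw" : S/(S\PP)
  [1,7] S\PP   >
    [1,6] (S\PP)/(PP/S)   >
      [1,2] "heard" : ((S\PP)/(PP/S))/PP
      [2,6] PP   <
        [2,3] "that" : PP\S
        [3,6] PP\(PP\S)   >
          [3,4] "bone" : (PP\(PP\S))/S
          [4,6] S   >
            [4,5] "gave" : S/N
            [5,6] "chased" : N
    [6,7] "song" : PP/S

YES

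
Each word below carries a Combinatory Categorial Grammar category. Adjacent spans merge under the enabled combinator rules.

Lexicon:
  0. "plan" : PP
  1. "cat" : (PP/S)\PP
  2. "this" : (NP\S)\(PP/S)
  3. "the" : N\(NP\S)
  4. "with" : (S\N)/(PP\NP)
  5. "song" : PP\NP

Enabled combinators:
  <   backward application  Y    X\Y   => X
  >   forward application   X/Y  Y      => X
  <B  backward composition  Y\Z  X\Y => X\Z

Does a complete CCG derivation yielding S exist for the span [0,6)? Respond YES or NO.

YES

[0,6] S   <
  [0,4] N   <
    [0,3] NP\S   <
      [0,2] PP/S   <
        [0,1] "plan" : PP
        [1,2] "cat" : (PP/S)\PP
      [2,3] "this" : (NP\S)\(PP/S)
    [3,4] "the" : N\(NP\S)
  [4,6] S\N   >
    [4,5] "with" : (S\N)/(PP\NP)
    [5,6] "song" : PP\NP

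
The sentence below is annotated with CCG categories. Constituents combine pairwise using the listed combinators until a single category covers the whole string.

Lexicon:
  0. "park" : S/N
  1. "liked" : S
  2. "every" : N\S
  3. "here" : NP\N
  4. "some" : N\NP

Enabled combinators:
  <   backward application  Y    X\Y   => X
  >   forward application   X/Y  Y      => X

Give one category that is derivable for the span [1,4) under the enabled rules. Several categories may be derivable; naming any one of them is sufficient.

[0,5] S   >
  [0,1] "park" : S/N
  [1,5] N   <
    [1,4] NP   <
      [1,3] N   <
        [1,2] "liked" : S
        [2,3] "every" : N\S
      [3,4] "here" : NP\N
    [4,5] "some" : N\NP

NP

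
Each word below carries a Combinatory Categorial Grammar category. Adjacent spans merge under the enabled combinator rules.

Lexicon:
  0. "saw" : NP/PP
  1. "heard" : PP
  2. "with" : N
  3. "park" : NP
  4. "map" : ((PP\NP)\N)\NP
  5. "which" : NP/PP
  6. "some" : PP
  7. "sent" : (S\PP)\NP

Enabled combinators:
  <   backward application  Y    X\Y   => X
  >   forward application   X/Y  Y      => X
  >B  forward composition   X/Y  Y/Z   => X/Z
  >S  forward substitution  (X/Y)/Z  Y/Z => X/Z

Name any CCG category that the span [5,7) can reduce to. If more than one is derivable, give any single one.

[0,8] S   <
  [0,5] PP   <
    [0,2] NP   >
      [0,1] "saw" : NP/PP
      [1,2] "heard" : PP
    [2,5] PP\NP   <
      [2,3] "with" : N
      [3,5] (PP\NP)\N   <
        [3,4] "park" : NP
        [4,5] "map" : ((PP\NP)\N)\NP
  [5,8] S\PP   <
    [5,7] NP   >
      [5,6] "which" : NP/PP
      [6,7] "some" : PP
    [7,8] "sent" : (S\PP)\NP

NP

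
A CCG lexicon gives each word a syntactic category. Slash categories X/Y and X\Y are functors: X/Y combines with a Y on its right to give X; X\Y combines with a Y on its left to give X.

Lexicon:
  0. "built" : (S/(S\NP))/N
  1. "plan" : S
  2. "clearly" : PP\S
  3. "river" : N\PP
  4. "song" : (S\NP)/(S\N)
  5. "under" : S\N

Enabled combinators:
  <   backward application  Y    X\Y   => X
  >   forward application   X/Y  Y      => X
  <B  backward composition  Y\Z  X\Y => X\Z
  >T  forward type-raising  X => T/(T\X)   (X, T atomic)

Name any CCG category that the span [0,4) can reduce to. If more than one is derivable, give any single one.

S/(S\NP)

[0,6] S   >
  [0,4] S/(S\NP)   >
    [0,1] "built" : (S/(S\NP))/N
    [1,4] N   <
      [1,2] "plan" : S
      [2,4] N\S   <B
        [2,3] "clearly" : PP\S
        [3,4] "river" : N\PP
  [4,6] S\NP   >
    [4,5] "song" : (S\NP)/(S\N)
    [5,6] "under" : S\N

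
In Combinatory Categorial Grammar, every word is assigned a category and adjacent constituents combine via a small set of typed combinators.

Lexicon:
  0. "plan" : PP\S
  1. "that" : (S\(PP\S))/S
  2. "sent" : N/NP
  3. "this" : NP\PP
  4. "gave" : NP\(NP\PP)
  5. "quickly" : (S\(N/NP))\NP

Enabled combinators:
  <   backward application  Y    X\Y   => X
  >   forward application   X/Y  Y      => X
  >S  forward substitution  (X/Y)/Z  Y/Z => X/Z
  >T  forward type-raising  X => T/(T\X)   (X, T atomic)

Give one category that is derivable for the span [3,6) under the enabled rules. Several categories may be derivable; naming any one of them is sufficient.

[0,6] S   <
  [0,1] "plan" : PP\S
  [1,6] S\(PP\S)   >
    [1,2] "that" : (S\(PP\S))/S
    [2,6] S   <
      [2,3] "sent" : N/NP
      [3,6] S\(N/NP)   <
        [3,5] NP   <
          [3,4] "this" : NP\PP
          [4,5] "gave" : NP\(NP\PP)
        [5,6] "quickly" : (S\(N/NP))\NP

S\(N/NP)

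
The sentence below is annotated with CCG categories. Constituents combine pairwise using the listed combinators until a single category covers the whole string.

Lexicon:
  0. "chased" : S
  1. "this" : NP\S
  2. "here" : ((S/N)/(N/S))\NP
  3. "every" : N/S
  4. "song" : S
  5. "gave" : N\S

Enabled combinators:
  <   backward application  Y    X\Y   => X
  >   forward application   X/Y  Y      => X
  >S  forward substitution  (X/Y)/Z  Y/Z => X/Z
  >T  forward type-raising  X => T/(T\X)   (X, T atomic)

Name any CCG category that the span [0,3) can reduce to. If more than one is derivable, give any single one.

(S/N)/(N/S)

[0,6] S   >
  [0,4] S/N   >
    [0,3] (S/N)/(N/S)   <
      [0,2] NP   >
        [0,1] NP/(NP\S)   >T
          [0,1] "chased" : S
        [1,2] "this" : NP\S
      [2,3] "here" : ((S/N)/(N/S))\NP
    [3,4] "every" : N/S
  [4,6] N   <
    [4,5] "song" : S
    [5,6] "gave" : N\S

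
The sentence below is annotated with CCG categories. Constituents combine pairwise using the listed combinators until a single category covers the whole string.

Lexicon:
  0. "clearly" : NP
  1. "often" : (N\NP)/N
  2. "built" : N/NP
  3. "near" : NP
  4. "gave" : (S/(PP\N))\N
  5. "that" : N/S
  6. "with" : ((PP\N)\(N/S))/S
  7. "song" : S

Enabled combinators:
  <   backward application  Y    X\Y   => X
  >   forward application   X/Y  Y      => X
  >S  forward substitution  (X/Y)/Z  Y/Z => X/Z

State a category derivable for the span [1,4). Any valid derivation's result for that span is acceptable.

[0,8] S   >
  [0,5] S/(PP\N)   <
    [0,4] N   <
      [0,1] "clearly" : NP
      [1,4] N\NP   >
        [1,2] "often" : (N\NP)/N
        [2,4] N   >
          [2,3] "built" : N/NP
          [3,4] "near" : NP
    [4,5] "gave" : (S/(PP\N))\N
  [5,8] PP\N   <
    [5,6] "that" : N/S
    [6,8] (PP\N)\(N/S)   >
      [6,7] "with" : ((PP\N)\(N/S))/S
      [7,8] "song" : S

N\NP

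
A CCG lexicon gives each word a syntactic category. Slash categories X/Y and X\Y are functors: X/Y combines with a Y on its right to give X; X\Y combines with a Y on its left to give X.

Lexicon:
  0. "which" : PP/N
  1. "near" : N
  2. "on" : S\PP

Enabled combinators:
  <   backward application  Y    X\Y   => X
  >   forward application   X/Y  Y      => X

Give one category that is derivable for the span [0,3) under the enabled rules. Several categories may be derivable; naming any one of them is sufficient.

S

[0,3] S   <
  [0,2] PP   >
    [0,1] "which" : PP/N
    [1,2] "near" : N
  [2,3] "on" : S\PP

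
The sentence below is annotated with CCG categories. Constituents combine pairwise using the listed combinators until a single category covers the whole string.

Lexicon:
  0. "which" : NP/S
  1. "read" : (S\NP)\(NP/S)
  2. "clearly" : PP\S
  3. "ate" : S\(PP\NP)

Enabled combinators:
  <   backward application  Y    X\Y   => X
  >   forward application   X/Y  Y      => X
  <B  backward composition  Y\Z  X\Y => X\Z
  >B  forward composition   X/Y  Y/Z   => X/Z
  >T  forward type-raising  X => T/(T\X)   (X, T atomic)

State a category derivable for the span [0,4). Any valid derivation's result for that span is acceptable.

S

[0,4] S   <
  [0,3] PP\NP   <B
    [0,2] S\NP   <
      [0,1] "which" : NP/S
      [1,2] "read" : (S\NP)\(NP/S)
    [2,3] "clearly" : PP\S
  [3,4] "ate" : S\(PP\NP)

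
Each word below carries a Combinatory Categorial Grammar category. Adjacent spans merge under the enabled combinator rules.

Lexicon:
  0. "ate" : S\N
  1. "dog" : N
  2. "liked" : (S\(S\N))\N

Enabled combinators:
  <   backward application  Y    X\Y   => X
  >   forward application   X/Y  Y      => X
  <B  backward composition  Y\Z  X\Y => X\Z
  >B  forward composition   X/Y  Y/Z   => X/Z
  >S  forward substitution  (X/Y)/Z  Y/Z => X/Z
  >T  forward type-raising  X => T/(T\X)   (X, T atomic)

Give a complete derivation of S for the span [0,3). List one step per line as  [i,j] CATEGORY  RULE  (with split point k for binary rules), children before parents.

[0,1] S\N  lex  "ate"
[1,2] N  lex  "dog"
[2,3] (S\(S\N))\N  lex  "liked"
[1,3] S\(S\N)  <  k=2
[0,3] S  <  k=1

[0,3] S   <
  [0,1] "ate" : S\N
  [1,3] S\(S\N)   <
    [1,2] "dog" : N
    [2,3] "liked" : (S\(S\N))\N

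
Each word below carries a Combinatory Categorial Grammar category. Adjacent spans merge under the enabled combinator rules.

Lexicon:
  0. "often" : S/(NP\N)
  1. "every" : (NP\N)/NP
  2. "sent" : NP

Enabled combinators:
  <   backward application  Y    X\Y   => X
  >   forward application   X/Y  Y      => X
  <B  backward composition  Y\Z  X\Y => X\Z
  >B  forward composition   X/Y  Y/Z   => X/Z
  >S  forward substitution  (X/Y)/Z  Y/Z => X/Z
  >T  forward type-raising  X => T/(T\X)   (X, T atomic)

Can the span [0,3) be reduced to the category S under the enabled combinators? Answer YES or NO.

[0,3] S   >
  [0,1] "often" : S/(NP\N)
  [1,3] NP\N   >
    [1,2] "every" : (NP\N)/NP
    [2,3] "sent" : NP

YES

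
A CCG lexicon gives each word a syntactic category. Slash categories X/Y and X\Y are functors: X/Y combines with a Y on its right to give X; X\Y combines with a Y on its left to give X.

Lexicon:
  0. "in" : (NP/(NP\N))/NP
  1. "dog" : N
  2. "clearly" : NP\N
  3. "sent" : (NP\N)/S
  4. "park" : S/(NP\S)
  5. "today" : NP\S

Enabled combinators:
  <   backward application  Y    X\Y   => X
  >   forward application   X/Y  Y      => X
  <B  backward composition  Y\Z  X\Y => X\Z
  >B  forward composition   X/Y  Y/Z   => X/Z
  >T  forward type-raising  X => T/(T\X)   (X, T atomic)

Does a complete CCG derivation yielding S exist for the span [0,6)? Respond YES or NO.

NO

(NP/(NP\N))/NP N NP\N (NP\N)/S S/(NP\S) NP\S
CKY chart[0,6] = {N/(N\NP), NP, NP/(NP\NP), NP/(S\S), PP/(PP\NP), S/(S\NP)}; S ∉ chart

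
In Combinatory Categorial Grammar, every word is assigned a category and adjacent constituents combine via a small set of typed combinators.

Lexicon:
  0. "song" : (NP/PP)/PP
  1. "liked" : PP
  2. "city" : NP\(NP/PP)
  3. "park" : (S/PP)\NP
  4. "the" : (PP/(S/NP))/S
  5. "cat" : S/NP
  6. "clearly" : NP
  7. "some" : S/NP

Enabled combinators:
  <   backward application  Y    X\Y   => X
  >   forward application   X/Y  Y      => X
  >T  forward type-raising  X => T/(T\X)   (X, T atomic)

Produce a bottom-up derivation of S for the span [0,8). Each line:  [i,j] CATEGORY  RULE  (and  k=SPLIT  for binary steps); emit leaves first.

[0,8] S   >
  [0,4] S/PP   <
    [0,3] NP   <
      [0,2] NP/PP   >
        [0,1] "song" : (NP/PP)/PP
        [1,2] "liked" : PP
      [2,3] "city" : NP\(NP/PP)
    [3,4] "park" : (S/PP)\NP
  [4,8] PP   >
    [4,7] PP/(S/NP)   >
      [4,5] "the" : (PP/(S/NP))/S
      [5,7] S   >
        [5,6] "cat" : S/NP
        [6,7] "clearly" : NP
    [7,8] "some" : S/NP

[0,1] (NP/PP)/PP  lex  "song"
[1,2] PP  lex  "liked"
[0,2] NP/PP  >  k=1
[2,3] NP\(NP/PP)  lex  "city"
[0,3] NP  <  k=2
[3,4] (S/PP)\NP  lex  "park"
[0,4] S/PP  <  k=3
[4,5] (PP/(S/NP))/S  lex  "the"
[5,6] S/NP  lex  "cat"
[6,7] NP  lex  "clearly"
[5,7] S  >  k=6
[4,7] PP/(S/NP)  >  k=5
[7,8] S/NP  lex  "some"
[4,8] PP  >  k=7
[0,8] S  >  k=4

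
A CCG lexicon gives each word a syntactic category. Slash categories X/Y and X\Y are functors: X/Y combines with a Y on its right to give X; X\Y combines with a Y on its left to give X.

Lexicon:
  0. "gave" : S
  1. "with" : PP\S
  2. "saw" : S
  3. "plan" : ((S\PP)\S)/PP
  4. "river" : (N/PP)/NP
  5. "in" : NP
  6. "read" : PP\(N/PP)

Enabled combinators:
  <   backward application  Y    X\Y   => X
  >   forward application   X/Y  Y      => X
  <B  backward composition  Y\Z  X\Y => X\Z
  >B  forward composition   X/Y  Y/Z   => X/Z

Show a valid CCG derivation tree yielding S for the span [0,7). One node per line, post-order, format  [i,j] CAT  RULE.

[0,1] S  lex  "gave"
[1,2] PP\S  lex  "with"
[0,2] PP  <  k=1
[2,3] S  lex  "saw"
[3,4] ((S\PP)\S)/PP  lex  "plan"
[4,5] (N/PP)/NP  lex  "river"
[5,6] NP  lex  "in"
[4,6] N/PP  >  k=5
[6,7] PP\(N/PP)  lex  "read"
[4,7] PP  <  k=6
[3,7] (S\PP)\S  >  k=4
[2,7] S\PP  <  k=3
[0,7] S  <  k=2

[0,7] S   <
  [0,2] PP   <
    [0,1] "gave" : S
    [1,2] "with" : PP\S
  [2,7] S\PP   <
    [2,3] "saw" : S
    [3,7] (S\PP)\S   >
      [3,4] "plan" : ((S\PP)\S)/PP
      [4,7] PP   <
        [4,6] N/PP   >
          [4,5] "river" : (N/PP)/NP
          [5,6] "in" : NP
        [6,7] "read" : PP\(N/PP)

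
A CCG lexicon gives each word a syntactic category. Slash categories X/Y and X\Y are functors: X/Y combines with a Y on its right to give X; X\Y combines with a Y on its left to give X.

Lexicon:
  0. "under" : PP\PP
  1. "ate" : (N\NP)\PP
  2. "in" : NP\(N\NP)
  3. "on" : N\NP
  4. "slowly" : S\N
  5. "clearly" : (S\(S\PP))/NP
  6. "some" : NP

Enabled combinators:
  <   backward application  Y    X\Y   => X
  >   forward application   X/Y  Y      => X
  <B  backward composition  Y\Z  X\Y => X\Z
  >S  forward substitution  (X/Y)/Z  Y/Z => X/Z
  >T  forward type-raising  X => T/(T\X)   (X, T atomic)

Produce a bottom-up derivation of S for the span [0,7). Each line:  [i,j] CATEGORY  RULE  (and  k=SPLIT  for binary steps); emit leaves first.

[0,7] S   <
  [0,5] S\PP   <B
    [0,4] N\PP   <B
      [0,3] NP\PP   <B
        [0,1] "under" : PP\PP
        [1,3] NP\PP   <B
          [1,2] "ate" : (N\NP)\PP
          [2,3] "in" : NP\(N\NP)
      [3,4] "on" : N\NP
    [4,5] "slowly" : S\N
  [5,7] S\(S\PP)   >
    [5,6] "clearly" : (S\(S\PP))/NP
    [6,7] "some" : NP

[0,1] PP\PP  lex  "under"
[1,2] (N\NP)\PP  lex  "ate"
[2,3] NP\(N\NP)  lex  "in"
[1,3] NP\PP  <B  k=2
[0,3] NP\PP  <B  k=1
[3,4] N\NP  lex  "on"
[0,4] N\PP  <B  k=3
[4,5] S\N  lex  "slowly"
[0,5] S\PP  <B  k=4
[5,6] (S\(S\PP))/NP  lex  "clearly"
[6,7] NP  lex  "some"
[5,7] S\(S\PP)  >  k=6
[0,7] S  <  k=5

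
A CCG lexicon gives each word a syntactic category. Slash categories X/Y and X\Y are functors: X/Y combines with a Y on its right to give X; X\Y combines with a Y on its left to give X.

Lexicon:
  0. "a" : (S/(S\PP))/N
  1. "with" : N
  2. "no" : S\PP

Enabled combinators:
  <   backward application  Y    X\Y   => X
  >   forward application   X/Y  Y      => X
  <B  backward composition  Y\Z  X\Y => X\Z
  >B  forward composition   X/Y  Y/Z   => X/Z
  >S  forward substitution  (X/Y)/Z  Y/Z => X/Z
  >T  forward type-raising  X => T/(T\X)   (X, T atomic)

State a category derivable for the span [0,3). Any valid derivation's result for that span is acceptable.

S

[0,3] S   >
  [0,2] S/(S\PP)   >
    [0,1] "a" : (S/(S\PP))/N
    [1,2] "with" : N
  [2,3] "no" : S\PP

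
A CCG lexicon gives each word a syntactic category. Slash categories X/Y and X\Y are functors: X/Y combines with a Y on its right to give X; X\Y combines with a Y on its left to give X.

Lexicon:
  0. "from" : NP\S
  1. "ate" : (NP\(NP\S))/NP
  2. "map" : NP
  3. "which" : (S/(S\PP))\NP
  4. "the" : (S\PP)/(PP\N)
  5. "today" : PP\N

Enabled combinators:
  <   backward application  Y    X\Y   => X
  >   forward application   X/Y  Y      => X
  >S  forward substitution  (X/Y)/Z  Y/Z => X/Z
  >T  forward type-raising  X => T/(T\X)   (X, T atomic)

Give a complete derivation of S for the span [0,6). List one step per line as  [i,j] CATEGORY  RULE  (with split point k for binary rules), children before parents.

[0,1] NP\S  lex  "from"
[1,2] (NP\(NP\S))/NP  lex  "ate"
[2,3] NP  lex  "map"
[1,3] NP\(NP\S)  >  k=2
[0,3] NP  <  k=1
[3,4] (S/(S\PP))\NP  lex  "which"
[0,4] S/(S\PP)  <  k=3
[4,5] (S\PP)/(PP\N)  lex  "the"
[5,6] PP\N  lex  "today"
[4,6] S\PP  >  k=5
[0,6] S  >  k=4

[0,6] S   >
  [0,4] S/(S\PP)   <
    [0,3] NP   <
      [0,1] "from" : NP\S
      [1,3] NP\(NP\S)   >
        [1,2] "ate" : (NP\(NP\S))/NP
        [2,3] "map" : NP
    [3,4] "which" : (S/(S\PP))\NP
  [4,6] S\PP   >
    [4,5] "the" : (S\PP)/(PP\N)
    [5,6] "today" : PP\N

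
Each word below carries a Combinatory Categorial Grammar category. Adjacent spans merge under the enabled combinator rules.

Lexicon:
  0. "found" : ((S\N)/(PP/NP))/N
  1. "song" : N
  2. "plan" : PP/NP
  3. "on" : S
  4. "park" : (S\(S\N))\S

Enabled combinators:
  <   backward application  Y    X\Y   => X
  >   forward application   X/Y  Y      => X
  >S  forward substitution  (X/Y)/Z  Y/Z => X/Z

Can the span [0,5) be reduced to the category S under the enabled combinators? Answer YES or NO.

[0,5] S   <
  [0,3] S\N   >
    [0,2] (S\N)/(PP/NP)   >
      [0,1] "found" : ((S\N)/(PP/NP))/N
      [1,2] "song" : N
    [2,3] "plan" : PP/NP
  [3,5] S\(S\N)   <
    [3,4] "on" : S
    [4,5] "park" : (S\(S\N))\S

YES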